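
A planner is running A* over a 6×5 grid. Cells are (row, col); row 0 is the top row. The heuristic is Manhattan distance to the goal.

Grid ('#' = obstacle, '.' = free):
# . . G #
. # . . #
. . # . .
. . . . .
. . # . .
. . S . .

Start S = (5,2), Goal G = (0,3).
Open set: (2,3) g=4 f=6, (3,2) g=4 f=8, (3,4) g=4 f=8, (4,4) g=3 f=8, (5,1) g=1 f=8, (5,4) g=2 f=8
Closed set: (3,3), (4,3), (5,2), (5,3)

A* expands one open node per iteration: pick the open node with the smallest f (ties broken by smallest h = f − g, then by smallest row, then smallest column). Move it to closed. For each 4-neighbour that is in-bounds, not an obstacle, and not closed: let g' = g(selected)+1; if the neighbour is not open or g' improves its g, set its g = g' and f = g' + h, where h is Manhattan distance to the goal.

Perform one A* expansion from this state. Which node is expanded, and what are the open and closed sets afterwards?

expanded=(2,3); open=[(1,3) g=5 f=6, (2,4) g=5 f=8, (3,2) g=4 f=8, (3,4) g=4 f=8, (4,4) g=3 f=8, (5,1) g=1 f=8, (5,4) g=2 f=8]; closed=[(2,3), (3,3), (4,3), (5,2), (5,3)]

step 1: expand (2,3) (f=6, h=2) → closed; open now [(1,3) g=5 f=6, (2,4) g=5 f=8, (3,2) g=4 f=8, (3,4) g=4 f=8, (4,4) g=3 f=8, (5,1) g=1 f=8, (5,4) g=2 f=8]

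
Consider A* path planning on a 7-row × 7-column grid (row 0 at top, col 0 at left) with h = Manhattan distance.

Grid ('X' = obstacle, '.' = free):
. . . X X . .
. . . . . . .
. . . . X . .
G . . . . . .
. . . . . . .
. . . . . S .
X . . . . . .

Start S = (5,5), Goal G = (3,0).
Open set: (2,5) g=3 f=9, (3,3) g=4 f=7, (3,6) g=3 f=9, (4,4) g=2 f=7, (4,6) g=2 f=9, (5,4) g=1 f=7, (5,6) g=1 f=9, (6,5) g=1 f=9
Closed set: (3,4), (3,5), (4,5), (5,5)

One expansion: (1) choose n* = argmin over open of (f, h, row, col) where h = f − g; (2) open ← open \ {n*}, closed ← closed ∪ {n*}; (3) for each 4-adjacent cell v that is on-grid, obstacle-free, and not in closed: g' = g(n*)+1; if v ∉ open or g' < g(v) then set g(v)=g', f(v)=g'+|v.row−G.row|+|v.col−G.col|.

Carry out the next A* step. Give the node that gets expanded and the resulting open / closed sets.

step 1: expand (3,3) (f=7, h=3) → closed; open now [(2,3) g=5 f=9, (2,5) g=3 f=9, (3,2) g=5 f=7, (3,6) g=3 f=9, (4,3) g=5 f=9, (4,4) g=2 f=7, (4,6) g=2 f=9, (5,4) g=1 f=7, (5,6) g=1 f=9, (6,5) g=1 f=9]

expanded=(3,3); open=[(2,3) g=5 f=9, (2,5) g=3 f=9, (3,2) g=5 f=7, (3,6) g=3 f=9, (4,3) g=5 f=9, (4,4) g=2 f=7, (4,6) g=2 f=9, (5,4) g=1 f=7, (5,6) g=1 f=9, (6,5) g=1 f=9]; closed=[(3,3), (3,4), (3,5), (4,5), (5,5)]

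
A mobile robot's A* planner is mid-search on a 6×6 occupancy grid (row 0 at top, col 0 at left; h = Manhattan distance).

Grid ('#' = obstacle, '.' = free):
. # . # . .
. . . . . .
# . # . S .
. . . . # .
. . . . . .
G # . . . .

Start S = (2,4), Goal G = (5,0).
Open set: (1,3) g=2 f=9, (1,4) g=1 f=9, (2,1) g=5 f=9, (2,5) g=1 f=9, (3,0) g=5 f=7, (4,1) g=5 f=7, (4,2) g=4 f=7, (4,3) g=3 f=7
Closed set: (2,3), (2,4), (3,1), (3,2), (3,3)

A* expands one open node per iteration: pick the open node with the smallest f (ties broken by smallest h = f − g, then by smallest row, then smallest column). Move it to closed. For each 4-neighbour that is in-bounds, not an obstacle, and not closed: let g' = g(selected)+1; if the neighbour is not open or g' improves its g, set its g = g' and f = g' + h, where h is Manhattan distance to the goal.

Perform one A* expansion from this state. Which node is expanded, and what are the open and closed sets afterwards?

expanded=(3,0); open=[(1,3) g=2 f=9, (1,4) g=1 f=9, (2,1) g=5 f=9, (2,5) g=1 f=9, (4,0) g=6 f=7, (4,1) g=5 f=7, (4,2) g=4 f=7, (4,3) g=3 f=7]; closed=[(2,3), (2,4), (3,0), (3,1), (3,2), (3,3)]

step 1: expand (3,0) (f=7, h=2) → closed; open now [(1,3) g=2 f=9, (1,4) g=1 f=9, (2,1) g=5 f=9, (2,5) g=1 f=9, (4,0) g=6 f=7, (4,1) g=5 f=7, (4,2) g=4 f=7, (4,3) g=3 f=7]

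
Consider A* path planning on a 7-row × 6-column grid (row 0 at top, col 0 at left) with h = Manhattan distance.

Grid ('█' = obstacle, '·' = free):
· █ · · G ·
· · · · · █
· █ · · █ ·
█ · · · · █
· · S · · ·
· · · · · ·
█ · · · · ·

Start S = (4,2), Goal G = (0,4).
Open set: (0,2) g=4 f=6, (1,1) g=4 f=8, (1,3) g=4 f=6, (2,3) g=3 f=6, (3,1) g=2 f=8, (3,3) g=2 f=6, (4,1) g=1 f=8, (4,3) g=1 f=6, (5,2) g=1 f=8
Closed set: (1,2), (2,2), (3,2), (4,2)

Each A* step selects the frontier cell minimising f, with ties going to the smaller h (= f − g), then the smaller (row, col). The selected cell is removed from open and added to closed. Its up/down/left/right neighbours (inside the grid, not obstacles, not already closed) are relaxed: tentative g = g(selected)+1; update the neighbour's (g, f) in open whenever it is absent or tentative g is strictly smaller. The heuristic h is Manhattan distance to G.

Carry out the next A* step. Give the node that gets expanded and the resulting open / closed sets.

step 1: expand (0,2) (f=6, h=2) → closed; open now [(0,3) g=5 f=6, (1,1) g=4 f=8, (1,3) g=4 f=6, (2,3) g=3 f=6, (3,1) g=2 f=8, (3,3) g=2 f=6, (4,1) g=1 f=8, (4,3) g=1 f=6, (5,2) g=1 f=8]

expanded=(0,2); open=[(0,3) g=5 f=6, (1,1) g=4 f=8, (1,3) g=4 f=6, (2,3) g=3 f=6, (3,1) g=2 f=8, (3,3) g=2 f=6, (4,1) g=1 f=8, (4,3) g=1 f=6, (5,2) g=1 f=8]; closed=[(0,2), (1,2), (2,2), (3,2), (4,2)]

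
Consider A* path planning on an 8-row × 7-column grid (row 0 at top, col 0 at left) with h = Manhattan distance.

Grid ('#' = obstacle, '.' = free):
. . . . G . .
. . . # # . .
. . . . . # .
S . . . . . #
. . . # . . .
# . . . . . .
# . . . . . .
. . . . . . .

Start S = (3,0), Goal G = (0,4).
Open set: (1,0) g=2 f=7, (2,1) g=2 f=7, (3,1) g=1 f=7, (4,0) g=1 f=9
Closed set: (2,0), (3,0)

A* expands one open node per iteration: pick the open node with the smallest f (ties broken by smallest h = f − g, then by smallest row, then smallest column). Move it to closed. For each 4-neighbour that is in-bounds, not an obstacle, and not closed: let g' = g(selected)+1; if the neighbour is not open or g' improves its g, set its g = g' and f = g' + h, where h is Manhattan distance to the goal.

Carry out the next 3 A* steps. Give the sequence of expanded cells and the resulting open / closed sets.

order=[(1,0) → (0,0) → (0,1)]; open=[(0,2) g=5 f=7, (1,1) g=3 f=7, (2,1) g=2 f=7, (3,1) g=1 f=7, (4,0) g=1 f=9]; closed=[(0,0), (0,1), (1,0), (2,0), (3,0)]

step 1: expand (1,0) (f=7, h=5) → closed; open now [(0,0) g=3 f=7, (1,1) g=3 f=7, (2,1) g=2 f=7, (3,1) g=1 f=7, (4,0) g=1 f=9]
step 2: expand (0,0) (f=7, h=4) → closed; open now [(0,1) g=4 f=7, (1,1) g=3 f=7, (2,1) g=2 f=7, (3,1) g=1 f=7, (4,0) g=1 f=9]
step 3: expand (0,1) (f=7, h=3) → closed; open now [(0,2) g=5 f=7, (1,1) g=3 f=7, (2,1) g=2 f=7, (3,1) g=1 f=7, (4,0) g=1 f=9]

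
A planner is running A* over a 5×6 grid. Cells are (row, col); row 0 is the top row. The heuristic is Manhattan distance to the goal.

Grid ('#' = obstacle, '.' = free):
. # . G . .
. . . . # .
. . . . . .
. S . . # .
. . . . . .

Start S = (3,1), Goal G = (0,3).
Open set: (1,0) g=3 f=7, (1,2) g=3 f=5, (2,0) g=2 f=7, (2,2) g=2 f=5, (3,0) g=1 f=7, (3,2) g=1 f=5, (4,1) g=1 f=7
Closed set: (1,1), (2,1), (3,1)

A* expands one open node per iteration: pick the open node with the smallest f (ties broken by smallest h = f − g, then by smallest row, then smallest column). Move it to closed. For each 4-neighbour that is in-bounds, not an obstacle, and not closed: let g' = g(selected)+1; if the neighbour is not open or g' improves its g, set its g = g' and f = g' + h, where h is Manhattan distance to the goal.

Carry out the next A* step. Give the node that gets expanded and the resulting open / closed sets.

step 1: expand (1,2) (f=5, h=2) → closed; open now [(0,2) g=4 f=5, (1,0) g=3 f=7, (1,3) g=4 f=5, (2,0) g=2 f=7, (2,2) g=2 f=5, (3,0) g=1 f=7, (3,2) g=1 f=5, (4,1) g=1 f=7]

expanded=(1,2); open=[(0,2) g=4 f=5, (1,0) g=3 f=7, (1,3) g=4 f=5, (2,0) g=2 f=7, (2,2) g=2 f=5, (3,0) g=1 f=7, (3,2) g=1 f=5, (4,1) g=1 f=7]; closed=[(1,1), (1,2), (2,1), (3,1)]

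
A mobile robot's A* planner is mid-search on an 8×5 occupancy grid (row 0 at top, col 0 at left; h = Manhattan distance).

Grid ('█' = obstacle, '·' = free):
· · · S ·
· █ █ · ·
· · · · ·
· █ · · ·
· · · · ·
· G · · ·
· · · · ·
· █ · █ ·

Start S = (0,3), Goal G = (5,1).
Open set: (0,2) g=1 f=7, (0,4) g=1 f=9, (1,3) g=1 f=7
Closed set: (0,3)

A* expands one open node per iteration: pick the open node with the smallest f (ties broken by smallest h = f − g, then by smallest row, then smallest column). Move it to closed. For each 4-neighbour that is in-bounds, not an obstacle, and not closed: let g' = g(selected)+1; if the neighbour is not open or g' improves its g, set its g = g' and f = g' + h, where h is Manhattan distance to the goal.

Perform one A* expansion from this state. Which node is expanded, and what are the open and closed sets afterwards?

expanded=(0,2); open=[(0,1) g=2 f=7, (0,4) g=1 f=9, (1,3) g=1 f=7]; closed=[(0,2), (0,3)]

step 1: expand (0,2) (f=7, h=6) → closed; open now [(0,1) g=2 f=7, (0,4) g=1 f=9, (1,3) g=1 f=7]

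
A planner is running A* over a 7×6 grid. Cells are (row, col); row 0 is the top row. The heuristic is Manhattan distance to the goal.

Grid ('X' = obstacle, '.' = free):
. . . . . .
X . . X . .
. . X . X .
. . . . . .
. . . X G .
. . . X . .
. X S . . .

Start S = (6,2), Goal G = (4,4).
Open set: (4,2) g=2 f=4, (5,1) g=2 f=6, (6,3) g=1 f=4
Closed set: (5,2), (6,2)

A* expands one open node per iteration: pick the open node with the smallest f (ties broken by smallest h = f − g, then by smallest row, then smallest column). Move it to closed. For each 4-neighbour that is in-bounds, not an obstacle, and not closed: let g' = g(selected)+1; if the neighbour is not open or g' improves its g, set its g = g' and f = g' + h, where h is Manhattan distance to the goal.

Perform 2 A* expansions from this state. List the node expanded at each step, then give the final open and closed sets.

order=[(4,2) → (6,3)]; open=[(3,2) g=3 f=6, (4,1) g=3 f=6, (5,1) g=2 f=6, (6,4) g=2 f=4]; closed=[(4,2), (5,2), (6,2), (6,3)]

step 1: expand (4,2) (f=4, h=2) → closed; open now [(3,2) g=3 f=6, (4,1) g=3 f=6, (5,1) g=2 f=6, (6,3) g=1 f=4]
step 2: expand (6,3) (f=4, h=3) → closed; open now [(3,2) g=3 f=6, (4,1) g=3 f=6, (5,1) g=2 f=6, (6,4) g=2 f=4]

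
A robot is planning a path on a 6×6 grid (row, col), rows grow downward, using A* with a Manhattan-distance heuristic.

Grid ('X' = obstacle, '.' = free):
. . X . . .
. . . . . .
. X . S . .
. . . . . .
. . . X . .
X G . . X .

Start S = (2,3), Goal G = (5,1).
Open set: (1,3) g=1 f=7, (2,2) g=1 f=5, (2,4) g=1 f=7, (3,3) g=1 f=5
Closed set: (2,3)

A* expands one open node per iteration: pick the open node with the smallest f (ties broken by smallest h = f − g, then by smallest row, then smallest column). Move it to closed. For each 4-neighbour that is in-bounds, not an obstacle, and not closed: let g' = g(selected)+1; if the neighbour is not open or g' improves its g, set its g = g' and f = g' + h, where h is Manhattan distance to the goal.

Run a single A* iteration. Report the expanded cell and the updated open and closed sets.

expanded=(2,2); open=[(1,2) g=2 f=7, (1,3) g=1 f=7, (2,4) g=1 f=7, (3,2) g=2 f=5, (3,3) g=1 f=5]; closed=[(2,2), (2,3)]

step 1: expand (2,2) (f=5, h=4) → closed; open now [(1,2) g=2 f=7, (1,3) g=1 f=7, (2,4) g=1 f=7, (3,2) g=2 f=5, (3,3) g=1 f=5]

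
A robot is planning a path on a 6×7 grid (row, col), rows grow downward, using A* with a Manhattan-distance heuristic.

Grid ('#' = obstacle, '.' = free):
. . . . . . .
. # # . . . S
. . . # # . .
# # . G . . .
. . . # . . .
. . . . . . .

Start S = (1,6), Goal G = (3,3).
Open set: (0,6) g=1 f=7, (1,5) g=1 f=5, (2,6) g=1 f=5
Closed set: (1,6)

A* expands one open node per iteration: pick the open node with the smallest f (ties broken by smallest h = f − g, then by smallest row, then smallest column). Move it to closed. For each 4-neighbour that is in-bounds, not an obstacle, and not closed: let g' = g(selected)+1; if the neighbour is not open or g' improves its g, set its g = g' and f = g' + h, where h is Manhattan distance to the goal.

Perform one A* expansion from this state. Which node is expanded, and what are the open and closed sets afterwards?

expanded=(1,5); open=[(0,5) g=2 f=7, (0,6) g=1 f=7, (1,4) g=2 f=5, (2,5) g=2 f=5, (2,6) g=1 f=5]; closed=[(1,5), (1,6)]

step 1: expand (1,5) (f=5, h=4) → closed; open now [(0,5) g=2 f=7, (0,6) g=1 f=7, (1,4) g=2 f=5, (2,5) g=2 f=5, (2,6) g=1 f=5]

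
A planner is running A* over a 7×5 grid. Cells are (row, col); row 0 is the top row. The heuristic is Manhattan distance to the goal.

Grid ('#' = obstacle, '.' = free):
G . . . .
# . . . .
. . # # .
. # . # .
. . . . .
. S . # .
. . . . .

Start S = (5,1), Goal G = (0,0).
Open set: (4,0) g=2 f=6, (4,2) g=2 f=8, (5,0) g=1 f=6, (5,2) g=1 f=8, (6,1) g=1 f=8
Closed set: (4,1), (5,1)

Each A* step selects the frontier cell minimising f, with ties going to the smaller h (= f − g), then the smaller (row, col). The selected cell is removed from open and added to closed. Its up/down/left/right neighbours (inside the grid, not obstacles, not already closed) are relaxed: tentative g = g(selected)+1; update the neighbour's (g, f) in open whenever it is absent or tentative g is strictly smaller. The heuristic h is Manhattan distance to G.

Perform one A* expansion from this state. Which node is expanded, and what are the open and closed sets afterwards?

expanded=(4,0); open=[(3,0) g=3 f=6, (4,2) g=2 f=8, (5,0) g=1 f=6, (5,2) g=1 f=8, (6,1) g=1 f=8]; closed=[(4,0), (4,1), (5,1)]

step 1: expand (4,0) (f=6, h=4) → closed; open now [(3,0) g=3 f=6, (4,2) g=2 f=8, (5,0) g=1 f=6, (5,2) g=1 f=8, (6,1) g=1 f=8]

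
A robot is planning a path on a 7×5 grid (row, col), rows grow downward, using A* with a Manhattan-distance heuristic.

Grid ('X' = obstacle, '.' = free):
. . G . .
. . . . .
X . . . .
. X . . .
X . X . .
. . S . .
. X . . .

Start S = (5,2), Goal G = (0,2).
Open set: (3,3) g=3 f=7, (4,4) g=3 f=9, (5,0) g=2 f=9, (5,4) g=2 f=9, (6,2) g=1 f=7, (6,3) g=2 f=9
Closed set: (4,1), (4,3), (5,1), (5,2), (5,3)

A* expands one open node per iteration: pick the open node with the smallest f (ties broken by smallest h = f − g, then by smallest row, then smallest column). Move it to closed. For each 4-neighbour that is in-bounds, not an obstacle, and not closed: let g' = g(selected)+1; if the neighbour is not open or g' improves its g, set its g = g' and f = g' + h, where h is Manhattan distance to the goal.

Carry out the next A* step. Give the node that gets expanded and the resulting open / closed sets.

step 1: expand (3,3) (f=7, h=4) → closed; open now [(2,3) g=4 f=7, (3,2) g=4 f=7, (3,4) g=4 f=9, (4,4) g=3 f=9, (5,0) g=2 f=9, (5,4) g=2 f=9, (6,2) g=1 f=7, (6,3) g=2 f=9]

expanded=(3,3); open=[(2,3) g=4 f=7, (3,2) g=4 f=7, (3,4) g=4 f=9, (4,4) g=3 f=9, (5,0) g=2 f=9, (5,4) g=2 f=9, (6,2) g=1 f=7, (6,3) g=2 f=9]; closed=[(3,3), (4,1), (4,3), (5,1), (5,2), (5,3)]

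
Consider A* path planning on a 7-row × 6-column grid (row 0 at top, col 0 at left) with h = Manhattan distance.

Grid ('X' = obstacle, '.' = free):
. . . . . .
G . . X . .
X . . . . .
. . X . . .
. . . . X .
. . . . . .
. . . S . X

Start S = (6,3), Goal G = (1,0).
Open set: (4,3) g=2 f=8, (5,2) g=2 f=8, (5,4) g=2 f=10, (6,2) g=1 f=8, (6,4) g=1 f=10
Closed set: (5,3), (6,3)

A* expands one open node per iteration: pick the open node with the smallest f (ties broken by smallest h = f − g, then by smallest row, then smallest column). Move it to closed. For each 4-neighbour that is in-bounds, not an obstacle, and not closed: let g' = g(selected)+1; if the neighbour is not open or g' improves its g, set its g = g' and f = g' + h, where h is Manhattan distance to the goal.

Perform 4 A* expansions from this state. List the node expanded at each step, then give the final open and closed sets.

order=[(4,3) → (3,3) → (2,3) → (2,2)]; open=[(1,2) g=6 f=8, (2,1) g=6 f=8, (2,4) g=5 f=10, (3,4) g=4 f=10, (4,2) g=3 f=8, (5,2) g=2 f=8, (5,4) g=2 f=10, (6,2) g=1 f=8, (6,4) g=1 f=10]; closed=[(2,2), (2,3), (3,3), (4,3), (5,3), (6,3)]

step 1: expand (4,3) (f=8, h=6) → closed; open now [(3,3) g=3 f=8, (4,2) g=3 f=8, (5,2) g=2 f=8, (5,4) g=2 f=10, (6,2) g=1 f=8, (6,4) g=1 f=10]
step 2: expand (3,3) (f=8, h=5) → closed; open now [(2,3) g=4 f=8, (3,4) g=4 f=10, (4,2) g=3 f=8, (5,2) g=2 f=8, (5,4) g=2 f=10, (6,2) g=1 f=8, (6,4) g=1 f=10]
step 3: expand (2,3) (f=8, h=4) → closed; open now [(2,2) g=5 f=8, (2,4) g=5 f=10, (3,4) g=4 f=10, (4,2) g=3 f=8, (5,2) g=2 f=8, (5,4) g=2 f=10, (6,2) g=1 f=8, (6,4) g=1 f=10]
step 4: expand (2,2) (f=8, h=3) → closed; open now [(1,2) g=6 f=8, (2,1) g=6 f=8, (2,4) g=5 f=10, (3,4) g=4 f=10, (4,2) g=3 f=8, (5,2) g=2 f=8, (5,4) g=2 f=10, (6,2) g=1 f=8, (6,4) g=1 f=10]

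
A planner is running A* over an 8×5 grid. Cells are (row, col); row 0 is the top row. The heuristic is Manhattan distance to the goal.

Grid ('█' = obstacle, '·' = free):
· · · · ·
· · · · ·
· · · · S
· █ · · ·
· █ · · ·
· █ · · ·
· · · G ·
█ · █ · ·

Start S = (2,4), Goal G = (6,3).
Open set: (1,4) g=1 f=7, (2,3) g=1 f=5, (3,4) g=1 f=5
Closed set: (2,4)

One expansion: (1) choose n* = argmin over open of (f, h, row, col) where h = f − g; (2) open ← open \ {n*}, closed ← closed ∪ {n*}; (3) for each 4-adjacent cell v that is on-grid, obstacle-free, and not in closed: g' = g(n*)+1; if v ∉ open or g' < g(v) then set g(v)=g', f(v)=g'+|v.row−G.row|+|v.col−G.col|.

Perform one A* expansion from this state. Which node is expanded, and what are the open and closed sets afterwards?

expanded=(2,3); open=[(1,3) g=2 f=7, (1,4) g=1 f=7, (2,2) g=2 f=7, (3,3) g=2 f=5, (3,4) g=1 f=5]; closed=[(2,3), (2,4)]

step 1: expand (2,3) (f=5, h=4) → closed; open now [(1,3) g=2 f=7, (1,4) g=1 f=7, (2,2) g=2 f=7, (3,3) g=2 f=5, (3,4) g=1 f=5]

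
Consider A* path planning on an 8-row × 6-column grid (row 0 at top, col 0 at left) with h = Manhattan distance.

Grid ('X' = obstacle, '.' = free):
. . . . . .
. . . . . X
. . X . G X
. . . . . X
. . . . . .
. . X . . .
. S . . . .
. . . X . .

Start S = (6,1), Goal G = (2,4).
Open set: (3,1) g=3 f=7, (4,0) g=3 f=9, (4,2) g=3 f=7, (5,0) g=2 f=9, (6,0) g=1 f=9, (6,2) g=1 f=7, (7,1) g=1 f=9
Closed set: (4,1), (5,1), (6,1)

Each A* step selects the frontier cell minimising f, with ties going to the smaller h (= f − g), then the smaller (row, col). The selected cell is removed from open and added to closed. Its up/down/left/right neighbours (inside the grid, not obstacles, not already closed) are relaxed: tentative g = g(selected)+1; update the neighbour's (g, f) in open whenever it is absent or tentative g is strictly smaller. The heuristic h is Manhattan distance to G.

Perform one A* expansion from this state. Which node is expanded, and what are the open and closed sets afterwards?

expanded=(3,1); open=[(2,1) g=4 f=7, (3,0) g=4 f=9, (3,2) g=4 f=7, (4,0) g=3 f=9, (4,2) g=3 f=7, (5,0) g=2 f=9, (6,0) g=1 f=9, (6,2) g=1 f=7, (7,1) g=1 f=9]; closed=[(3,1), (4,1), (5,1), (6,1)]

step 1: expand (3,1) (f=7, h=4) → closed; open now [(2,1) g=4 f=7, (3,0) g=4 f=9, (3,2) g=4 f=7, (4,0) g=3 f=9, (4,2) g=3 f=7, (5,0) g=2 f=9, (6,0) g=1 f=9, (6,2) g=1 f=7, (7,1) g=1 f=9]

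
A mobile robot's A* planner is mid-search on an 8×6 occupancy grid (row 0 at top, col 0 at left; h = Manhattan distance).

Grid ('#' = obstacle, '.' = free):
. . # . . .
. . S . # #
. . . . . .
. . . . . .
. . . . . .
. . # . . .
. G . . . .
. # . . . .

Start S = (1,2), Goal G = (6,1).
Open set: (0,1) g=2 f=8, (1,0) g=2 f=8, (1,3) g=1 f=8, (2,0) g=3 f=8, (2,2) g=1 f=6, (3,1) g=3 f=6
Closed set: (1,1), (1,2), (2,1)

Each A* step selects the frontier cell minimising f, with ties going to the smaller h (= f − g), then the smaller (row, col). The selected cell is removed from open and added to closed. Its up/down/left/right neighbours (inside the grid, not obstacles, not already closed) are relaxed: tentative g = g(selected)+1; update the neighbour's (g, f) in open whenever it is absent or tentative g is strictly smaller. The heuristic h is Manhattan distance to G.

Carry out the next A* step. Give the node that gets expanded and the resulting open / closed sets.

step 1: expand (3,1) (f=6, h=3) → closed; open now [(0,1) g=2 f=8, (1,0) g=2 f=8, (1,3) g=1 f=8, (2,0) g=3 f=8, (2,2) g=1 f=6, (3,0) g=4 f=8, (3,2) g=4 f=8, (4,1) g=4 f=6]

expanded=(3,1); open=[(0,1) g=2 f=8, (1,0) g=2 f=8, (1,3) g=1 f=8, (2,0) g=3 f=8, (2,2) g=1 f=6, (3,0) g=4 f=8, (3,2) g=4 f=8, (4,1) g=4 f=6]; closed=[(1,1), (1,2), (2,1), (3,1)]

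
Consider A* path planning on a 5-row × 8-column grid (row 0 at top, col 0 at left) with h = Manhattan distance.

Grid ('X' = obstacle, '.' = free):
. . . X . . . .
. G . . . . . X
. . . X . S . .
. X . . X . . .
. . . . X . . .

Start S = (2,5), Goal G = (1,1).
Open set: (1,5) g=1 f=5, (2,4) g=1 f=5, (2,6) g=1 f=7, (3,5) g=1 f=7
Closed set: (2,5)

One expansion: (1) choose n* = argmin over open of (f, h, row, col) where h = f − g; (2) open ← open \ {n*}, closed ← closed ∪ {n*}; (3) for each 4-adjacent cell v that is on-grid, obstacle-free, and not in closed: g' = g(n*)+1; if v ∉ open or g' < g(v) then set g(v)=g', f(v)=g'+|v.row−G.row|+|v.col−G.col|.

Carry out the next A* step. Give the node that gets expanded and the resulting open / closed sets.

step 1: expand (1,5) (f=5, h=4) → closed; open now [(0,5) g=2 f=7, (1,4) g=2 f=5, (1,6) g=2 f=7, (2,4) g=1 f=5, (2,6) g=1 f=7, (3,5) g=1 f=7]

expanded=(1,5); open=[(0,5) g=2 f=7, (1,4) g=2 f=5, (1,6) g=2 f=7, (2,4) g=1 f=5, (2,6) g=1 f=7, (3,5) g=1 f=7]; closed=[(1,5), (2,5)]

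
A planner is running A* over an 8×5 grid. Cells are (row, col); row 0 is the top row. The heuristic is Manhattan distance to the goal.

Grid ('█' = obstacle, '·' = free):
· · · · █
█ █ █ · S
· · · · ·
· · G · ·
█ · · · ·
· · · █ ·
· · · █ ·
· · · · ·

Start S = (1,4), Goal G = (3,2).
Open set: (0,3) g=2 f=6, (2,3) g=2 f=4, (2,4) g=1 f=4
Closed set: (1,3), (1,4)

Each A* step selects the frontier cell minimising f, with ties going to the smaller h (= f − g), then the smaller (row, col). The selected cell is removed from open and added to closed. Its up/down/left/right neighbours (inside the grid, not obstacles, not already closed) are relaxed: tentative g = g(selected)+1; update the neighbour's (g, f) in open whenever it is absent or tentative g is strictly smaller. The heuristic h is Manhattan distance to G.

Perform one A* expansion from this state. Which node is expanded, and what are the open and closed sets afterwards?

step 1: expand (2,3) (f=4, h=2) → closed; open now [(0,3) g=2 f=6, (2,2) g=3 f=4, (2,4) g=1 f=4, (3,3) g=3 f=4]

expanded=(2,3); open=[(0,3) g=2 f=6, (2,2) g=3 f=4, (2,4) g=1 f=4, (3,3) g=3 f=4]; closed=[(1,3), (1,4), (2,3)]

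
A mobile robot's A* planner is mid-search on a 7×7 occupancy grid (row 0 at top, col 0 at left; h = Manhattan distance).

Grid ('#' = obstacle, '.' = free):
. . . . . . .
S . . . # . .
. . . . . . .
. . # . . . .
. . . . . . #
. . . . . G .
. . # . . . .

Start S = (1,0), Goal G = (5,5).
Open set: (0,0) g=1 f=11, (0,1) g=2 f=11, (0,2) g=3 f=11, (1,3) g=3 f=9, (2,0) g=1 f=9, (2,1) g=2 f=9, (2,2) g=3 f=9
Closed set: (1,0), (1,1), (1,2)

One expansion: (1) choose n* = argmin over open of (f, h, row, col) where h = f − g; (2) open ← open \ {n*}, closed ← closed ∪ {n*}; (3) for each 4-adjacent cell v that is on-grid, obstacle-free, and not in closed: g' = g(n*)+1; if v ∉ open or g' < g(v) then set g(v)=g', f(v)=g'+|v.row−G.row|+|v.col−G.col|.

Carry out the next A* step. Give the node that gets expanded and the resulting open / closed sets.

expanded=(1,3); open=[(0,0) g=1 f=11, (0,1) g=2 f=11, (0,2) g=3 f=11, (0,3) g=4 f=11, (2,0) g=1 f=9, (2,1) g=2 f=9, (2,2) g=3 f=9, (2,3) g=4 f=9]; closed=[(1,0), (1,1), (1,2), (1,3)]

step 1: expand (1,3) (f=9, h=6) → closed; open now [(0,0) g=1 f=11, (0,1) g=2 f=11, (0,2) g=3 f=11, (0,3) g=4 f=11, (2,0) g=1 f=9, (2,1) g=2 f=9, (2,2) g=3 f=9, (2,3) g=4 f=9]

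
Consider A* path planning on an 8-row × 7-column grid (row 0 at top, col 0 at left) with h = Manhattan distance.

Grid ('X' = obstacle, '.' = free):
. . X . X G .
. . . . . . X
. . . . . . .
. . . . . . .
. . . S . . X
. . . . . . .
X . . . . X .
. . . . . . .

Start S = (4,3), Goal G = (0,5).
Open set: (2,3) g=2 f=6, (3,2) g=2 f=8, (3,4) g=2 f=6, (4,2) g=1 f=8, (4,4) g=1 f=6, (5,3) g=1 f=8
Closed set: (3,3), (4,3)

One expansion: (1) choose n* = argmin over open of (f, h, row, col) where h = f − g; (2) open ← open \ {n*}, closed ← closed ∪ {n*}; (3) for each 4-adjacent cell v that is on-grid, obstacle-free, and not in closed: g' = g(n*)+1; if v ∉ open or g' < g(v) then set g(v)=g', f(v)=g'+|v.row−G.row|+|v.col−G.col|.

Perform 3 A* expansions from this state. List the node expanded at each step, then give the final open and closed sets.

order=[(2,3) → (1,3) → (0,3)]; open=[(1,2) g=4 f=8, (1,4) g=4 f=6, (2,2) g=3 f=8, (2,4) g=3 f=6, (3,2) g=2 f=8, (3,4) g=2 f=6, (4,2) g=1 f=8, (4,4) g=1 f=6, (5,3) g=1 f=8]; closed=[(0,3), (1,3), (2,3), (3,3), (4,3)]

step 1: expand (2,3) (f=6, h=4) → closed; open now [(1,3) g=3 f=6, (2,2) g=3 f=8, (2,4) g=3 f=6, (3,2) g=2 f=8, (3,4) g=2 f=6, (4,2) g=1 f=8, (4,4) g=1 f=6, (5,3) g=1 f=8]
step 2: expand (1,3) (f=6, h=3) → closed; open now [(0,3) g=4 f=6, (1,2) g=4 f=8, (1,4) g=4 f=6, (2,2) g=3 f=8, (2,4) g=3 f=6, (3,2) g=2 f=8, (3,4) g=2 f=6, (4,2) g=1 f=8, (4,4) g=1 f=6, (5,3) g=1 f=8]
step 3: expand (0,3) (f=6, h=2) → closed; open now [(1,2) g=4 f=8, (1,4) g=4 f=6, (2,2) g=3 f=8, (2,4) g=3 f=6, (3,2) g=2 f=8, (3,4) g=2 f=6, (4,2) g=1 f=8, (4,4) g=1 f=6, (5,3) g=1 f=8]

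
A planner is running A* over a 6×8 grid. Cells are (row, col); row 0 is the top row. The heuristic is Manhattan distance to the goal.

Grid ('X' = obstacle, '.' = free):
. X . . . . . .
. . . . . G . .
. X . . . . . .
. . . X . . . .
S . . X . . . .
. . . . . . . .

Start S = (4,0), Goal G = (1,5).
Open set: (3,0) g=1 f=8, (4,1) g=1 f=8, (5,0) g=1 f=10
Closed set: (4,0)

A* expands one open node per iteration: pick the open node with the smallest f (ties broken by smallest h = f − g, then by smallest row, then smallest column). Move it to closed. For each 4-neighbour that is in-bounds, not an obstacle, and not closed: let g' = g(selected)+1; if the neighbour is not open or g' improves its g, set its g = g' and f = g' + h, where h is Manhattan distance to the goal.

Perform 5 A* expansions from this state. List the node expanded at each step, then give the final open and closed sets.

step 1: expand (3,0) (f=8, h=7) → closed; open now [(2,0) g=2 f=8, (3,1) g=2 f=8, (4,1) g=1 f=8, (5,0) g=1 f=10]
step 2: expand (2,0) (f=8, h=6) → closed; open now [(1,0) g=3 f=8, (3,1) g=2 f=8, (4,1) g=1 f=8, (5,0) g=1 f=10]
step 3: expand (1,0) (f=8, h=5) → closed; open now [(0,0) g=4 f=10, (1,1) g=4 f=8, (3,1) g=2 f=8, (4,1) g=1 f=8, (5,0) g=1 f=10]
step 4: expand (1,1) (f=8, h=4) → closed; open now [(0,0) g=4 f=10, (1,2) g=5 f=8, (3,1) g=2 f=8, (4,1) g=1 f=8, (5,0) g=1 f=10]
step 5: expand (1,2) (f=8, h=3) → closed; open now [(0,0) g=4 f=10, (0,2) g=6 f=10, (1,3) g=6 f=8, (2,2) g=6 f=10, (3,1) g=2 f=8, (4,1) g=1 f=8, (5,0) g=1 f=10]

order=[(3,0) → (2,0) → (1,0) → (1,1) → (1,2)]; open=[(0,0) g=4 f=10, (0,2) g=6 f=10, (1,3) g=6 f=8, (2,2) g=6 f=10, (3,1) g=2 f=8, (4,1) g=1 f=8, (5,0) g=1 f=10]; closed=[(1,0), (1,1), (1,2), (2,0), (3,0), (4,0)]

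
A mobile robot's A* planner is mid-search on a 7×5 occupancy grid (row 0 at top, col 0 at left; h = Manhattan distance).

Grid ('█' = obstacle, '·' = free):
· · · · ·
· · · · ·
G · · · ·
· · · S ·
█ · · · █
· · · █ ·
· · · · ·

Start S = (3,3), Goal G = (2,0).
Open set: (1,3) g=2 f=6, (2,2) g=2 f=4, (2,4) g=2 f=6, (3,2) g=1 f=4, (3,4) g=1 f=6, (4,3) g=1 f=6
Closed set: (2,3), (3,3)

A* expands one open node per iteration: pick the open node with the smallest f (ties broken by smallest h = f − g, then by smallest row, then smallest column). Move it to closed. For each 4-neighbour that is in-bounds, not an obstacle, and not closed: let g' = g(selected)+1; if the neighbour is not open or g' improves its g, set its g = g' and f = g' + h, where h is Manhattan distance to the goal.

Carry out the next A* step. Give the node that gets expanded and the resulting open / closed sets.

expanded=(2,2); open=[(1,2) g=3 f=6, (1,3) g=2 f=6, (2,1) g=3 f=4, (2,4) g=2 f=6, (3,2) g=1 f=4, (3,4) g=1 f=6, (4,3) g=1 f=6]; closed=[(2,2), (2,3), (3,3)]

step 1: expand (2,2) (f=4, h=2) → closed; open now [(1,2) g=3 f=6, (1,3) g=2 f=6, (2,1) g=3 f=4, (2,4) g=2 f=6, (3,2) g=1 f=4, (3,4) g=1 f=6, (4,3) g=1 f=6]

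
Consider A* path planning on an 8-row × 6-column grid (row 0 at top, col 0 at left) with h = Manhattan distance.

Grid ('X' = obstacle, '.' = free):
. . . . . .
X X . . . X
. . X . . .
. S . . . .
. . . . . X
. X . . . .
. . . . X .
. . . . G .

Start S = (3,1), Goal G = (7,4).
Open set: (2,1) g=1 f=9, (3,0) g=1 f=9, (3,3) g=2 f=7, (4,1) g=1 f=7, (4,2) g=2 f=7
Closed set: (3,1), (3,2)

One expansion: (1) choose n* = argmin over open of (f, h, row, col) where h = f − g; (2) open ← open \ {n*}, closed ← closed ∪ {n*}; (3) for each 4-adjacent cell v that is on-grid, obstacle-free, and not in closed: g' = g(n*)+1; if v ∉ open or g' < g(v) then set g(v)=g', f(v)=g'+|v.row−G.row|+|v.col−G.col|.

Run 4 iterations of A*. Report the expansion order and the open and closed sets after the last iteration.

order=[(3,3) → (3,4) → (4,4) → (5,4)]; open=[(2,1) g=1 f=9, (2,3) g=3 f=9, (2,4) g=4 f=9, (3,0) g=1 f=9, (3,5) g=4 f=9, (4,1) g=1 f=7, (4,2) g=2 f=7, (4,3) g=3 f=7, (5,3) g=6 f=9, (5,5) g=6 f=9]; closed=[(3,1), (3,2), (3,3), (3,4), (4,4), (5,4)]

step 1: expand (3,3) (f=7, h=5) → closed; open now [(2,1) g=1 f=9, (2,3) g=3 f=9, (3,0) g=1 f=9, (3,4) g=3 f=7, (4,1) g=1 f=7, (4,2) g=2 f=7, (4,3) g=3 f=7]
step 2: expand (3,4) (f=7, h=4) → closed; open now [(2,1) g=1 f=9, (2,3) g=3 f=9, (2,4) g=4 f=9, (3,0) g=1 f=9, (3,5) g=4 f=9, (4,1) g=1 f=7, (4,2) g=2 f=7, (4,3) g=3 f=7, (4,4) g=4 f=7]
step 3: expand (4,4) (f=7, h=3) → closed; open now [(2,1) g=1 f=9, (2,3) g=3 f=9, (2,4) g=4 f=9, (3,0) g=1 f=9, (3,5) g=4 f=9, (4,1) g=1 f=7, (4,2) g=2 f=7, (4,3) g=3 f=7, (5,4) g=5 f=7]
step 4: expand (5,4) (f=7, h=2) → closed; open now [(2,1) g=1 f=9, (2,3) g=3 f=9, (2,4) g=4 f=9, (3,0) g=1 f=9, (3,5) g=4 f=9, (4,1) g=1 f=7, (4,2) g=2 f=7, (4,3) g=3 f=7, (5,3) g=6 f=9, (5,5) g=6 f=9]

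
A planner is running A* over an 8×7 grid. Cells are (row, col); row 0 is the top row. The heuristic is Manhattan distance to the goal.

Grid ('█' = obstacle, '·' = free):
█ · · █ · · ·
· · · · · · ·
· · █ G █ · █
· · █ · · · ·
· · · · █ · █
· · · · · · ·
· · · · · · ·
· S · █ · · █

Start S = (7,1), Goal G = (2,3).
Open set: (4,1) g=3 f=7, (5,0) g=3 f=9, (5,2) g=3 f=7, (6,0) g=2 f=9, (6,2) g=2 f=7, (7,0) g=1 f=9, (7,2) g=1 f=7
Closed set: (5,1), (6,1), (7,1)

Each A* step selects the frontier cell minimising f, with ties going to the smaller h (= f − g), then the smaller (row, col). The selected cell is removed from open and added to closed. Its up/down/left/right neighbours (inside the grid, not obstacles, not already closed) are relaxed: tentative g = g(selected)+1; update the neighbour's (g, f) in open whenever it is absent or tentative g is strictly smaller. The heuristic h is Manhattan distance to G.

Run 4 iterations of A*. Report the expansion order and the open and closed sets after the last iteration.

order=[(4,1) → (3,1) → (2,1) → (4,2)]; open=[(1,1) g=6 f=9, (2,0) g=6 f=9, (3,0) g=5 f=9, (4,0) g=4 f=9, (4,3) g=5 f=7, (5,0) g=3 f=9, (5,2) g=3 f=7, (6,0) g=2 f=9, (6,2) g=2 f=7, (7,0) g=1 f=9, (7,2) g=1 f=7]; closed=[(2,1), (3,1), (4,1), (4,2), (5,1), (6,1), (7,1)]

step 1: expand (4,1) (f=7, h=4) → closed; open now [(3,1) g=4 f=7, (4,0) g=4 f=9, (4,2) g=4 f=7, (5,0) g=3 f=9, (5,2) g=3 f=7, (6,0) g=2 f=9, (6,2) g=2 f=7, (7,0) g=1 f=9, (7,2) g=1 f=7]
step 2: expand (3,1) (f=7, h=3) → closed; open now [(2,1) g=5 f=7, (3,0) g=5 f=9, (4,0) g=4 f=9, (4,2) g=4 f=7, (5,0) g=3 f=9, (5,2) g=3 f=7, (6,0) g=2 f=9, (6,2) g=2 f=7, (7,0) g=1 f=9, (7,2) g=1 f=7]
step 3: expand (2,1) (f=7, h=2) → closed; open now [(1,1) g=6 f=9, (2,0) g=6 f=9, (3,0) g=5 f=9, (4,0) g=4 f=9, (4,2) g=4 f=7, (5,0) g=3 f=9, (5,2) g=3 f=7, (6,0) g=2 f=9, (6,2) g=2 f=7, (7,0) g=1 f=9, (7,2) g=1 f=7]
step 4: expand (4,2) (f=7, h=3) → closed; open now [(1,1) g=6 f=9, (2,0) g=6 f=9, (3,0) g=5 f=9, (4,0) g=4 f=9, (4,3) g=5 f=7, (5,0) g=3 f=9, (5,2) g=3 f=7, (6,0) g=2 f=9, (6,2) g=2 f=7, (7,0) g=1 f=9, (7,2) g=1 f=7]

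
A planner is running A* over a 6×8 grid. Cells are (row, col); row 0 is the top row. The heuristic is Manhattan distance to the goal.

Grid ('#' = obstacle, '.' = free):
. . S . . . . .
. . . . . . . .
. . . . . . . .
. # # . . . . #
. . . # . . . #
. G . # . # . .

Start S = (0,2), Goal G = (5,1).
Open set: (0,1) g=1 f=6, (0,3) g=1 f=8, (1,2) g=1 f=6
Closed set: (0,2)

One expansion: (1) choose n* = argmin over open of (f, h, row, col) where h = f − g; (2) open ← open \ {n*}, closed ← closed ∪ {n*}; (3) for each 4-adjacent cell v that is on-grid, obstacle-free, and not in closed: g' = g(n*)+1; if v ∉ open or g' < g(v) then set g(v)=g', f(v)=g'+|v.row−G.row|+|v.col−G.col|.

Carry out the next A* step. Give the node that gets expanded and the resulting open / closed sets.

expanded=(0,1); open=[(0,0) g=2 f=8, (0,3) g=1 f=8, (1,1) g=2 f=6, (1,2) g=1 f=6]; closed=[(0,1), (0,2)]

step 1: expand (0,1) (f=6, h=5) → closed; open now [(0,0) g=2 f=8, (0,3) g=1 f=8, (1,1) g=2 f=6, (1,2) g=1 f=6]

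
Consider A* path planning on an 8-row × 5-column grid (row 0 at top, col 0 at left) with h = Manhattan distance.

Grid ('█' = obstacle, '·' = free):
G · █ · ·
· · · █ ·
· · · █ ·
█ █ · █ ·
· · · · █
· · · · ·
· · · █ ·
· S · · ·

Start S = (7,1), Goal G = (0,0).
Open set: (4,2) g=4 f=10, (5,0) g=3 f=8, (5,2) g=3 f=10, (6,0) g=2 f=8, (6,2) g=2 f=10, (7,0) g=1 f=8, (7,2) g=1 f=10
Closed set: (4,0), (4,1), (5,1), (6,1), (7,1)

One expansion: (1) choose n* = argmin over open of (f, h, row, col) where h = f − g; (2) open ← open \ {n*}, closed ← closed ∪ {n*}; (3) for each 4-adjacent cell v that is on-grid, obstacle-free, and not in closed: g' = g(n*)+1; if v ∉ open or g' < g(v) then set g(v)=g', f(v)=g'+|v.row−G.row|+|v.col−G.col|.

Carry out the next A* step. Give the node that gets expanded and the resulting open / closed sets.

step 1: expand (5,0) (f=8, h=5) → closed; open now [(4,2) g=4 f=10, (5,2) g=3 f=10, (6,0) g=2 f=8, (6,2) g=2 f=10, (7,0) g=1 f=8, (7,2) g=1 f=10]

expanded=(5,0); open=[(4,2) g=4 f=10, (5,2) g=3 f=10, (6,0) g=2 f=8, (6,2) g=2 f=10, (7,0) g=1 f=8, (7,2) g=1 f=10]; closed=[(4,0), (4,1), (5,0), (5,1), (6,1), (7,1)]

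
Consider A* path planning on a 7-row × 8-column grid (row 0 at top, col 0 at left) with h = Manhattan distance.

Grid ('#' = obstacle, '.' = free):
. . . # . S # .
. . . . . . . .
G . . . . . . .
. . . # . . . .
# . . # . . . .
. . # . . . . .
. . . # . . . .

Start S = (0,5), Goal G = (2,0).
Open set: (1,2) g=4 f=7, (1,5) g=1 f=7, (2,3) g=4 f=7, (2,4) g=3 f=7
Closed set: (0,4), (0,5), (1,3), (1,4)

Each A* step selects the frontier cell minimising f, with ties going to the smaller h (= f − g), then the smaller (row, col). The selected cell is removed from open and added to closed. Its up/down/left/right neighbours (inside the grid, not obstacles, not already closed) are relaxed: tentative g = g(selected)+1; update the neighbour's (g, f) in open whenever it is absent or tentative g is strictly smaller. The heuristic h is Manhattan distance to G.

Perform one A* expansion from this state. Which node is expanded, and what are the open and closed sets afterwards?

step 1: expand (1,2) (f=7, h=3) → closed; open now [(0,2) g=5 f=9, (1,1) g=5 f=7, (1,5) g=1 f=7, (2,2) g=5 f=7, (2,3) g=4 f=7, (2,4) g=3 f=7]

expanded=(1,2); open=[(0,2) g=5 f=9, (1,1) g=5 f=7, (1,5) g=1 f=7, (2,2) g=5 f=7, (2,3) g=4 f=7, (2,4) g=3 f=7]; closed=[(0,4), (0,5), (1,2), (1,3), (1,4)]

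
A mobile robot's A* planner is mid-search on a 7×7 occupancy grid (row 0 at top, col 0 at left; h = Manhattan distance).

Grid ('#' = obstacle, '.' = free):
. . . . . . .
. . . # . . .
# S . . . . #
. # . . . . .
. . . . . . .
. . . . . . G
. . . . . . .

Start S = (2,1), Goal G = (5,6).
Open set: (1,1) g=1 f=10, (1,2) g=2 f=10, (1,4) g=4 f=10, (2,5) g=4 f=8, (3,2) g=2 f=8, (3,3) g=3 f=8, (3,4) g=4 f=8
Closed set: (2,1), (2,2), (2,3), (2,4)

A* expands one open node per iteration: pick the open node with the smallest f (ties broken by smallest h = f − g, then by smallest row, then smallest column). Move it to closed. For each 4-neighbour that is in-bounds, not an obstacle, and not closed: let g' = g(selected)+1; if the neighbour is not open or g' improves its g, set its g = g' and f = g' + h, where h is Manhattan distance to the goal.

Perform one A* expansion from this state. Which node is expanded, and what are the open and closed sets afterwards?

expanded=(2,5); open=[(1,1) g=1 f=10, (1,2) g=2 f=10, (1,4) g=4 f=10, (1,5) g=5 f=10, (3,2) g=2 f=8, (3,3) g=3 f=8, (3,4) g=4 f=8, (3,5) g=5 f=8]; closed=[(2,1), (2,2), (2,3), (2,4), (2,5)]

step 1: expand (2,5) (f=8, h=4) → closed; open now [(1,1) g=1 f=10, (1,2) g=2 f=10, (1,4) g=4 f=10, (1,5) g=5 f=10, (3,2) g=2 f=8, (3,3) g=3 f=8, (3,4) g=4 f=8, (3,5) g=5 f=8]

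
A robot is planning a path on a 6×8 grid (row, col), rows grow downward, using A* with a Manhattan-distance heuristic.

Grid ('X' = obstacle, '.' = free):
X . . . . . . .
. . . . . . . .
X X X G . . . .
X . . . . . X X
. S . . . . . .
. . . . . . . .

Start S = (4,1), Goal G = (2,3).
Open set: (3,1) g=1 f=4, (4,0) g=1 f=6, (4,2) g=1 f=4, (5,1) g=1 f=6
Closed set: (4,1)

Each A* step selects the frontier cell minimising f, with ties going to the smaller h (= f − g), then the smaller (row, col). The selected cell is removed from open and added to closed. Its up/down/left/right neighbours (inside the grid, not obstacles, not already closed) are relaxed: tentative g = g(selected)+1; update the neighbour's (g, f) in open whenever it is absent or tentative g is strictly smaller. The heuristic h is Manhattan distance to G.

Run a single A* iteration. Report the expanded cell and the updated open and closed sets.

expanded=(3,1); open=[(3,2) g=2 f=4, (4,0) g=1 f=6, (4,2) g=1 f=4, (5,1) g=1 f=6]; closed=[(3,1), (4,1)]

step 1: expand (3,1) (f=4, h=3) → closed; open now [(3,2) g=2 f=4, (4,0) g=1 f=6, (4,2) g=1 f=4, (5,1) g=1 f=6]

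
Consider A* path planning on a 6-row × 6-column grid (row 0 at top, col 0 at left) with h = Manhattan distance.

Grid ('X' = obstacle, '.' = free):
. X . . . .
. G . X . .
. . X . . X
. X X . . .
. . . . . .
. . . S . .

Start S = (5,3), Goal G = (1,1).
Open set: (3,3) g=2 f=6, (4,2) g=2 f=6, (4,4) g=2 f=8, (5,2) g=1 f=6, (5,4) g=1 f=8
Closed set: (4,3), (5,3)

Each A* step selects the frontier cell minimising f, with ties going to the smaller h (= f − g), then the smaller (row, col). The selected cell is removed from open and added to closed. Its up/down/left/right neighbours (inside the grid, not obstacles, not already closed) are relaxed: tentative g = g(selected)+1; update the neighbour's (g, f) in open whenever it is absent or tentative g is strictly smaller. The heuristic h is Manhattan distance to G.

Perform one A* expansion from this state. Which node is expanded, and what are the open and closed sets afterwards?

step 1: expand (3,3) (f=6, h=4) → closed; open now [(2,3) g=3 f=6, (3,4) g=3 f=8, (4,2) g=2 f=6, (4,4) g=2 f=8, (5,2) g=1 f=6, (5,4) g=1 f=8]

expanded=(3,3); open=[(2,3) g=3 f=6, (3,4) g=3 f=8, (4,2) g=2 f=6, (4,4) g=2 f=8, (5,2) g=1 f=6, (5,4) g=1 f=8]; closed=[(3,3), (4,3), (5,3)]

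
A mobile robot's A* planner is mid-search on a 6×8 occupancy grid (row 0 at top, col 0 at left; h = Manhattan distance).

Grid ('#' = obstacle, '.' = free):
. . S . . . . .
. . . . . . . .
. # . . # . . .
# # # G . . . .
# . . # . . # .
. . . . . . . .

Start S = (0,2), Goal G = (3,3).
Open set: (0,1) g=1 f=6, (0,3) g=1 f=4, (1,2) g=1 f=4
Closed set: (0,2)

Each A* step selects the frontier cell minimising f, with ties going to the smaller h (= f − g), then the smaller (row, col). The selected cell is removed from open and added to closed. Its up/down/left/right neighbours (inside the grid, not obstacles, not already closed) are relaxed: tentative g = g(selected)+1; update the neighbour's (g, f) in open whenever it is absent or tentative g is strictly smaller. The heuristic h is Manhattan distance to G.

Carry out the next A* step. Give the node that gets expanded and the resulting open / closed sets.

expanded=(0,3); open=[(0,1) g=1 f=6, (0,4) g=2 f=6, (1,2) g=1 f=4, (1,3) g=2 f=4]; closed=[(0,2), (0,3)]

step 1: expand (0,3) (f=4, h=3) → closed; open now [(0,1) g=1 f=6, (0,4) g=2 f=6, (1,2) g=1 f=4, (1,3) g=2 f=4]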